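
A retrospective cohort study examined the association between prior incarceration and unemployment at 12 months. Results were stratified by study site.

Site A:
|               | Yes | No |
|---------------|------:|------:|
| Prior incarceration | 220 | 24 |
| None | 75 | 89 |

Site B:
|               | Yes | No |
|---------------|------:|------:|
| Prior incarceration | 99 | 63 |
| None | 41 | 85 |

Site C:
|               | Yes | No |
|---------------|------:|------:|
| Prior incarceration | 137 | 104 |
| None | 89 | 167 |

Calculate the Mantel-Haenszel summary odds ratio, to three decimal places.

3.851

OR_MH = Σ(aᵢdᵢ/nᵢ) / Σ(bᵢcᵢ/nᵢ), where nᵢ is the stratum total.
Stratum 1 (Site A): n = 408; a·d/n = 220·89/408 = 47.9902; b·c/n = 24·75/408 = 4.4118
Stratum 2 (Site B): n = 288; a·d/n = 99·85/288 = 29.2188; b·c/n = 63·41/288 = 8.9688
Stratum 3 (Site C): n = 497; a·d/n = 137·167/497 = 46.0342; b·c/n = 104·89/497 = 18.6237
OR_MH = (47.9902 + 29.2188 + 46.0342) / (4.4118 + 8.9688 + 18.6237) = 123.2432 / 32.0043 = 3.85084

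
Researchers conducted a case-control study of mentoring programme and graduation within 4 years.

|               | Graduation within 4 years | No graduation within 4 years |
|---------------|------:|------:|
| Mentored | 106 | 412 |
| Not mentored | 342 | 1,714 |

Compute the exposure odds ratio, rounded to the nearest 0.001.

1.289

Cells: a = 106, b = 412, c = 342, d = 1714.
OR = (a·d)/(b·c) = (106 × 1714) / (412 × 342) = 181684 / 140904 = 1.28942
The odds of graduation within 4 years are about 1.29 times as high in the mentored group.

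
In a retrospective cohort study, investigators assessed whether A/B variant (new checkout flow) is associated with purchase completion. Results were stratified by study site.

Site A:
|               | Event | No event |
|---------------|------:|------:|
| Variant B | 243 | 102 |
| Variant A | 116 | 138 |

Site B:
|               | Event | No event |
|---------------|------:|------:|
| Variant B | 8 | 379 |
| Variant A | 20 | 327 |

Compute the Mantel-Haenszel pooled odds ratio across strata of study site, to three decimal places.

1.980

OR_MH = Σ(aᵢdᵢ/nᵢ) / Σ(bᵢcᵢ/nᵢ), where nᵢ is the stratum total.
Stratum 1 (Site A): n = 599; a·d/n = 243·138/599 = 55.9833; b·c/n = 102·116/599 = 19.7529
Stratum 2 (Site B): n = 734; a·d/n = 8·327/734 = 3.5640; b·c/n = 379·20/734 = 10.3270
OR_MH = (55.9833 + 3.5640) / (19.7529 + 10.3270) = 59.5473 / 30.0799 = 1.97964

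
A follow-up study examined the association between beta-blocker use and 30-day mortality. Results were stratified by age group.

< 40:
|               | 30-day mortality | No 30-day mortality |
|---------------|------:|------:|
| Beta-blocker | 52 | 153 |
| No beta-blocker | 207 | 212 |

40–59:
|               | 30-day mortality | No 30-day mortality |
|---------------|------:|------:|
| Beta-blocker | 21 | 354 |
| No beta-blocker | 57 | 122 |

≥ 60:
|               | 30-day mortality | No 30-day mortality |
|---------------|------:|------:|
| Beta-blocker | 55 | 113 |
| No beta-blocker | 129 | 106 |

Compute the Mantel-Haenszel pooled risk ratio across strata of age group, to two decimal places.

RR_MH = Σ(aᵢ·n₀ᵢ/nᵢ) / Σ(cᵢ·n₁ᵢ/nᵢ), with n₁ᵢ = aᵢ+bᵢ (exposed), n₀ᵢ = cᵢ+dᵢ (unexposed), nᵢ = n₁ᵢ+n₀ᵢ.
Stratum 1 (< 40): n₁ = 205, n₀ = 419, n = 624; a·n₀/n = 52·419/624 = 34.9167; c·n₁/n = 207·205/624 = 68.0048
Stratum 2 (40–59): n₁ = 375, n₀ = 179, n = 554; a·n₀/n = 21·179/554 = 6.7852; c·n₁/n = 57·375/554 = 38.5830
Stratum 3 (≥ 60): n₁ = 168, n₀ = 235, n = 403; a·n₀/n = 55·235/403 = 32.0720; c·n₁/n = 129·168/403 = 53.7767
RR_MH = (34.9167 + 6.7852 + 32.0720) / (68.0048 + 38.5830 + 53.7767) = 73.7738 / 160.3645 = 0.46004

0.46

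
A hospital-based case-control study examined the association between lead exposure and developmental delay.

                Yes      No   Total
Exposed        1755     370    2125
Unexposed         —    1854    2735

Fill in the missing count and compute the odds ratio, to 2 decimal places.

The missing cell is in the unexposed row: 2735 − 1854 = 881.
So a = 1755, b = 370, c = 881, d = 1854.
OR = (a·d)/(b·c) = (1755 × 1854) / (370 × 881) = 3253770 / 325970 = 9.98181

9.98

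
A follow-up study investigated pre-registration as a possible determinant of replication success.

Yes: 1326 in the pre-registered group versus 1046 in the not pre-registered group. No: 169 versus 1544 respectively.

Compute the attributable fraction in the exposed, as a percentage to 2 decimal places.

54.47

From the description: a = 1326, b = 169, c = 1046, d = 1544.
Risk in exposed = 1326/1495 = 0.88696; risk in unexposed = 1046/2590 = 0.40386.
RR = 0.88696/0.40386 = 2.19619
AR% = (RR − 1)/RR × 100 = (2.19619 − 1)/2.19619 × 100 = 54.4667%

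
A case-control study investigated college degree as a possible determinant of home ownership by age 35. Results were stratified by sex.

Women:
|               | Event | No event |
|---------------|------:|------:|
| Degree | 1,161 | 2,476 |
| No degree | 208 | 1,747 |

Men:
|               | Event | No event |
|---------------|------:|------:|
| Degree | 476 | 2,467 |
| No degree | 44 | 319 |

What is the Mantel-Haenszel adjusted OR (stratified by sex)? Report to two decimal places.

3.27

OR_MH = Σ(aᵢdᵢ/nᵢ) / Σ(bᵢcᵢ/nᵢ), where nᵢ is the stratum total.
Stratum 1 (Women): n = 5592; a·d/n = 1161·1747/5592 = 362.7087; b·c/n = 2476·208/5592 = 92.0973
Stratum 2 (Men): n = 3306; a·d/n = 476·319/3306 = 45.9298; b·c/n = 2467·44/3306 = 32.8336
OR_MH = (362.7087 + 45.9298) / (92.0973 + 32.8336) = 408.6385 / 124.9309 = 3.27092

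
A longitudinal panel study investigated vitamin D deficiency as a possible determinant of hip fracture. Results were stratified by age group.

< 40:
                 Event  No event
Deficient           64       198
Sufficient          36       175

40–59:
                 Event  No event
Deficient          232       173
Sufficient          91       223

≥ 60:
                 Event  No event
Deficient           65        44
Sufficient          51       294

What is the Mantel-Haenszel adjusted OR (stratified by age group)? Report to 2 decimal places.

3.29

OR_MH = Σ(aᵢdᵢ/nᵢ) / Σ(bᵢcᵢ/nᵢ), where nᵢ is the stratum total.
Stratum 1 (< 40): n = 473; a·d/n = 64·175/473 = 23.6786; b·c/n = 198·36/473 = 15.0698
Stratum 2 (40–59): n = 719; a·d/n = 232·223/719 = 71.9555; b·c/n = 173·91/719 = 21.8957
Stratum 3 (≥ 60): n = 454; a·d/n = 65·294/454 = 42.0925; b·c/n = 44·51/454 = 4.9427
OR_MH = (23.6786 + 71.9555 + 42.0925) / (15.0698 + 21.8957 + 4.9427) = 137.7267 / 41.9082 = 3.28639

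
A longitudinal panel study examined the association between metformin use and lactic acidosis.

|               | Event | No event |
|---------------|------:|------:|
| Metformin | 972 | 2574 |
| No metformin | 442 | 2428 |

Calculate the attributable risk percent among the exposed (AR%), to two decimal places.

43.82

Cells: a = 972, b = 2574, c = 442, d = 2428.
Risk in exposed = 972/3546 = 0.27411; risk in unexposed = 442/2870 = 0.15401.
RR = 0.27411/0.15401 = 1.77987
AR% = (RR − 1)/RR × 100 = (1.77987 − 1)/1.77987 × 100 = 43.8160%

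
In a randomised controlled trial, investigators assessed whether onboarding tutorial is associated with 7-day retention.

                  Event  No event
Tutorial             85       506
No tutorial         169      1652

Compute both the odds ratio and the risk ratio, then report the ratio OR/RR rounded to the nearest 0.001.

Cells: a = 85, b = 506, c = 169, d = 1652.
OR = (85·1652)/(506·169) = 140420/85514 = 1.64207
Risk in exposed = 85/591 = 0.14382; risk in unexposed = 169/1821 = 0.09281; RR = 1.54973
OR/RR = 1.64207 / 1.54973 = 1.05959
The outcome is not rare, so the OR lies further from 1 than the RR.

1.060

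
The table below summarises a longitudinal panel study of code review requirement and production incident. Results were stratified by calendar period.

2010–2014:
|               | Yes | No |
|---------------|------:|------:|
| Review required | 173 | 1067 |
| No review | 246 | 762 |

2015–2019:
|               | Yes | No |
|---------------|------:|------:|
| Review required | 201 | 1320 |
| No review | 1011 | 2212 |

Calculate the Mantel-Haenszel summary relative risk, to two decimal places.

0.47

RR_MH = Σ(aᵢ·n₀ᵢ/nᵢ) / Σ(cᵢ·n₁ᵢ/nᵢ), with n₁ᵢ = aᵢ+bᵢ (exposed), n₀ᵢ = cᵢ+dᵢ (unexposed), nᵢ = n₁ᵢ+n₀ᵢ.
Stratum 1 (2010–2014): n₁ = 1240, n₀ = 1008, n = 2248; a·n₀/n = 173·1008/2248 = 77.5730; c·n₁/n = 246·1240/2248 = 135.6940
Stratum 2 (2015–2019): n₁ = 1521, n₀ = 3223, n = 4744; a·n₀/n = 201·3223/4744 = 136.5563; c·n₁/n = 1011·1521/4744 = 324.1423
RR_MH = (77.5730 + 136.5563) / (135.6940 + 324.1423) = 214.1292 / 459.8362 = 0.46566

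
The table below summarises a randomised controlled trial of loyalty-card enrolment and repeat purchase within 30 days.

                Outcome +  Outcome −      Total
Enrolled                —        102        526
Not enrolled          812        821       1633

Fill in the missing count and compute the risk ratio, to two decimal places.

The missing cell is in the exposed row: 526 − 102 = 424.
So a = 424, b = 102, c = 812, d = 821.
RR = [a/(a+b)] / [c/(c+d)] = (424/526) / (812/1633) = 0.80608/0.49724 = 1.62110

1.62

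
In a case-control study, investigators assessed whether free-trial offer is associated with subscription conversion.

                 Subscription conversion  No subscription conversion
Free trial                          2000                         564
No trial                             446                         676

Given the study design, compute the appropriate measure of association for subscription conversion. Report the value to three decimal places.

5.375

Cells: a = 2000, b = 564, c = 446, d = 676.
This is a case-control study: participants were sampled on outcome status, so risks in the source population cannot be estimated directly — relative risk is not valid here. The odds ratio is the appropriate measure.
OR = (a·d)/(b·c) = (2000 × 676) / (564 × 446) = 1352000 / 251544 = 5.37481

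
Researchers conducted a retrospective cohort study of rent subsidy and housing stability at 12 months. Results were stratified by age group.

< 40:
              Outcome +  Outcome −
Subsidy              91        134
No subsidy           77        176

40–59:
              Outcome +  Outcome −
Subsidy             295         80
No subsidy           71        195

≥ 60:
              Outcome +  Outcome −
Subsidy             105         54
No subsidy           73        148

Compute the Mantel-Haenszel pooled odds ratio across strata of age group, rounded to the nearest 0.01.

4.02

OR_MH = Σ(aᵢdᵢ/nᵢ) / Σ(bᵢcᵢ/nᵢ), where nᵢ is the stratum total.
Stratum 1 (< 40): n = 478; a·d/n = 91·176/478 = 33.5063; b·c/n = 134·77/478 = 21.5858
Stratum 2 (40–59): n = 641; a·d/n = 295·195/641 = 89.7426; b·c/n = 80·71/641 = 8.8612
Stratum 3 (≥ 60): n = 380; a·d/n = 105·148/380 = 40.8947; b·c/n = 54·73/380 = 10.3737
OR_MH = (33.5063 + 89.7426 + 40.8947) / (21.5858 + 8.8612 + 10.3737) = 164.1436 / 40.8206 = 4.02110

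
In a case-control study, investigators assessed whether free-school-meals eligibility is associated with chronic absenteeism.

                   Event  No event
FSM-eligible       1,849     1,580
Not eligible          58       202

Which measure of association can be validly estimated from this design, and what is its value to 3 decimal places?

4.076

Cells: a = 1849, b = 1580, c = 58, d = 202.
This is a case-control study: participants were sampled on outcome status, so risks in the source population cannot be estimated directly — relative risk is not valid here. The odds ratio is the appropriate measure.
OR = (a·d)/(b·c) = (1849 × 202) / (1580 × 58) = 373498 / 91640 = 4.07571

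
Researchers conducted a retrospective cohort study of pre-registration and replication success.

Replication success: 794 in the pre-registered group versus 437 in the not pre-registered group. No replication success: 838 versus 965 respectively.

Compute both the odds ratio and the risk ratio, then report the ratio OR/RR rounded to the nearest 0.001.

From the description: a = 794, b = 838, c = 437, d = 965.
OR = (794·965)/(838·437) = 766210/366206 = 2.09229
Risk in exposed = 794/1632 = 0.48652; risk in unexposed = 437/1402 = 0.31170; RR = 1.56087
OR/RR = 2.09229 / 1.56087 = 1.34046
The outcome is not rare, so the OR lies further from 1 than the RR.

1.340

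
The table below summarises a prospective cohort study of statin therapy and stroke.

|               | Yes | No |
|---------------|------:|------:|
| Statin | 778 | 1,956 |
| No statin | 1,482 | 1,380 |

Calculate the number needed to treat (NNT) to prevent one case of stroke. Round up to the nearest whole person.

5

Risk in treated group = 778/2734 = 0.28456; risk in control = 1482/2862 = 0.51782.
Absolute risk reduction = 0.51782 − 0.28456 = 0.23325
NNT = 1 / ARR = 1 / 0.23325 = 4.287 → round up → 5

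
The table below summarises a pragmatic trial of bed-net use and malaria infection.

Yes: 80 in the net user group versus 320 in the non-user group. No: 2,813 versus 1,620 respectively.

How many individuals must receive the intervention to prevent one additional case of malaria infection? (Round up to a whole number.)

8

Risk in treated group = 80/2893 = 0.02765; risk in control = 320/1940 = 0.16495.
Absolute risk reduction = 0.16495 − 0.02765 = 0.13730
NNT = 1 / ARR = 1 / 0.13730 = 7.284 → round up → 8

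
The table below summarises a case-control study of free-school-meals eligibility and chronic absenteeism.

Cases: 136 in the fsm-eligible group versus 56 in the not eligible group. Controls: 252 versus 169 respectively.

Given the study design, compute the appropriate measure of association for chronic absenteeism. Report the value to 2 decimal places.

From the description: a = 136, b = 252, c = 56, d = 169.
This is a case-control study: participants were sampled on outcome status, so risks in the source population cannot be estimated directly — relative risk is not valid here. The odds ratio is the appropriate measure.
OR = (a·d)/(b·c) = (136 × 169) / (252 × 56) = 22984 / 14112 = 1.62868

1.63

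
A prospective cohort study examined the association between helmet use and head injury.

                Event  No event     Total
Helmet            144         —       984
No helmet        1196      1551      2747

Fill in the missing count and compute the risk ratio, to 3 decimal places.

The missing cell is in the exposed row: 984 − 144 = 840.
So a = 144, b = 840, c = 1196, d = 1551.
RR = [a/(a+b)] / [c/(c+d)] = (144/984) / (1196/2747) = 0.14634/0.43538 = 0.33612

0.336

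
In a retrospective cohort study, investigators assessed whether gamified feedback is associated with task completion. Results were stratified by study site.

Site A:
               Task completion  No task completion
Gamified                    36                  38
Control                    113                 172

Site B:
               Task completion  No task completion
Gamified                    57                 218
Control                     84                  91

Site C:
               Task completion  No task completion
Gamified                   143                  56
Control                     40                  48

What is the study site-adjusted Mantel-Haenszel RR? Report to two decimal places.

RR_MH = Σ(aᵢ·n₀ᵢ/nᵢ) / Σ(cᵢ·n₁ᵢ/nᵢ), with n₁ᵢ = aᵢ+bᵢ (exposed), n₀ᵢ = cᵢ+dᵢ (unexposed), nᵢ = n₁ᵢ+n₀ᵢ.
Stratum 1 (Site A): n₁ = 74, n₀ = 285, n = 359; a·n₀/n = 36·285/359 = 28.5794; c·n₁/n = 113·74/359 = 23.2925
Stratum 2 (Site B): n₁ = 275, n₀ = 175, n = 450; a·n₀/n = 57·175/450 = 22.1667; c·n₁/n = 84·275/450 = 51.3333
Stratum 3 (Site C): n₁ = 199, n₀ = 88, n = 287; a·n₀/n = 143·88/287 = 43.8467; c·n₁/n = 40·199/287 = 27.7352
RR_MH = (28.5794 + 22.1667 + 43.8467) / (23.2925 + 51.3333 + 27.7352) = 94.5927 / 102.3610 = 0.92411

0.92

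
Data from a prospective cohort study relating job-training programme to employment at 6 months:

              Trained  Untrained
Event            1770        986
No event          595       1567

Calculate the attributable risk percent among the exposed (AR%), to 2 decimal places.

Reading the table with exposure as columns: a = 1770 (Trained, case), b = 595 (Trained, non-case), c = 986 (Untrained, case), d = 1567.
Risk in exposed = 1770/2365 = 0.74841; risk in unexposed = 986/2553 = 0.38621.
RR = 0.74841/0.38621 = 1.93783
AR% = (RR − 1)/RR × 100 = (1.93783 − 1)/1.93783 × 100 = 48.3959%

48.40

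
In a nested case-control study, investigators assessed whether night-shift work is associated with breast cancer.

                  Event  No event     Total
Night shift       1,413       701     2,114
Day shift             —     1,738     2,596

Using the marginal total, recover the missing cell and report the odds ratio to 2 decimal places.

4.08

The missing cell is in the unexposed row: 2596 − 1738 = 858.
So a = 1413, b = 701, c = 858, d = 1738.
OR = (a·d)/(b·c) = (1413 × 1738) / (701 × 858) = 2455794 / 601458 = 4.08307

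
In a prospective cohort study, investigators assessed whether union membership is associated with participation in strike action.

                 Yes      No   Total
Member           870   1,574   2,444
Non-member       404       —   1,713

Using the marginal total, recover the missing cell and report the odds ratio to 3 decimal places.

The missing cell is in the unexposed row: 1713 − 404 = 1309.
So a = 870, b = 1574, c = 404, d = 1309.
OR = (a·d)/(b·c) = (870 × 1309) / (1574 × 404) = 1138830 / 635896 = 1.79091

1.791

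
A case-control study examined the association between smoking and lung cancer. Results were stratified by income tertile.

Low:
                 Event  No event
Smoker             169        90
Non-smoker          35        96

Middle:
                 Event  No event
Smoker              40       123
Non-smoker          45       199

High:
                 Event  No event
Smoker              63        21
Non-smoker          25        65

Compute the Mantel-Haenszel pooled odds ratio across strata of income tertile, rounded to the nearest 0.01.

3.43

OR_MH = Σ(aᵢdᵢ/nᵢ) / Σ(bᵢcᵢ/nᵢ), where nᵢ is the stratum total.
Stratum 1 (Low): n = 390; a·d/n = 169·96/390 = 41.6000; b·c/n = 90·35/390 = 8.0769
Stratum 2 (Middle): n = 407; a·d/n = 40·199/407 = 19.5577; b·c/n = 123·45/407 = 13.5995
Stratum 3 (High): n = 174; a·d/n = 63·65/174 = 23.5345; b·c/n = 21·25/174 = 3.0172
OR_MH = (41.6000 + 19.5577 + 23.5345) / (8.0769 + 13.5995 + 3.0172) = 84.6922 / 24.6937 = 3.42971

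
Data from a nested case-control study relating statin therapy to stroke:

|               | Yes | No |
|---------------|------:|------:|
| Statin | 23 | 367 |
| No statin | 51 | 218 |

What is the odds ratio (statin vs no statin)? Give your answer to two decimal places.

0.27

Cells: a = 23, b = 367, c = 51, d = 218.
OR = (a·d)/(b·c) = (23 × 218) / (367 × 51) = 5014 / 18717 = 0.26788
Exposure is associated with lower odds of stroke (OR = 0.27 < 1).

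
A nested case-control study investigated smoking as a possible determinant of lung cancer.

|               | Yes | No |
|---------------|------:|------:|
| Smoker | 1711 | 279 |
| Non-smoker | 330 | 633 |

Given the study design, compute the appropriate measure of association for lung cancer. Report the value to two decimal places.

Cells: a = 1711, b = 279, c = 330, d = 633.
This is a nested case-control study: participants were sampled on outcome status, so risks in the source population cannot be estimated directly — relative risk is not valid here. The odds ratio is the appropriate measure.
OR = (a·d)/(b·c) = (1711 × 633) / (279 × 330) = 1083063 / 92070 = 11.76347

11.76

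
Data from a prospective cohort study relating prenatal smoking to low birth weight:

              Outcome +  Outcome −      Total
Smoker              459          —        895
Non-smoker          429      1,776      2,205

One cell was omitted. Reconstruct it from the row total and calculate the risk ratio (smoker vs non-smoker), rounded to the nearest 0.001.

2.636

The missing cell is in the exposed row: 895 − 459 = 436.
So a = 459, b = 436, c = 429, d = 1776.
RR = [a/(a+b)] / [c/(c+d)] = (459/895) / (429/2205) = 0.51285/0.19456 = 2.63597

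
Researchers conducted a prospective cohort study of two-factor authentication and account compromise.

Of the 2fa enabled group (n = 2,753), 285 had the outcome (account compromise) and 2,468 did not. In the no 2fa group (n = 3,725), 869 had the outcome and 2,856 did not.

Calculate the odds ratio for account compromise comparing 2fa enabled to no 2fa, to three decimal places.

From the description: a = 285, b = 2468, c = 869, d = 2856.
OR = (a·d)/(b·c) = (285 × 2856) / (2468 × 869) = 813960 / 2144692 = 0.37952
Exposure is associated with lower odds of account compromise (OR = 0.38 < 1).

0.380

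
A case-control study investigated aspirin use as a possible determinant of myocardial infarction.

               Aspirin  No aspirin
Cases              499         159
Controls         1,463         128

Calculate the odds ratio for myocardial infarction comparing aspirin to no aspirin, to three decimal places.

0.275

Reading the table with exposure as columns: a = 499 (Aspirin, case), b = 1463 (Aspirin, non-case), c = 159 (No aspirin, case), d = 128.
OR = (a·d)/(b·c) = (499 × 128) / (1463 × 159) = 63872 / 232617 = 0.27458
Exposure is associated with lower odds of myocardial infarction (OR = 0.27 < 1).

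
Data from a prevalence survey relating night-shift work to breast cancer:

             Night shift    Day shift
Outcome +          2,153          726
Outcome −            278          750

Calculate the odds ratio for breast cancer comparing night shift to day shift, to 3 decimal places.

8.001

Reading the table with exposure as columns: a = 2153 (Night shift, case), b = 278 (Night shift, non-case), c = 726 (Day shift, case), d = 750.
OR = (a·d)/(b·c) = (2153 × 750) / (278 × 726) = 1614750 / 201828 = 8.00062
The odds of breast cancer are about 8.00 times as high in the night shift group.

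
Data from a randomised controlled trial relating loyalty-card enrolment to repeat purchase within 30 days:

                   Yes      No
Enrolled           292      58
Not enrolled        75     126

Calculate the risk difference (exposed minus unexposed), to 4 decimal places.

Cells: a = 292, b = 58, c = 75, d = 126.
Risk in exposed = 292/350 = 0.834286; risk in unexposed = 75/201 = 0.373134.
Risk difference = 0.834286 − 0.373134 = 0.461151

0.4612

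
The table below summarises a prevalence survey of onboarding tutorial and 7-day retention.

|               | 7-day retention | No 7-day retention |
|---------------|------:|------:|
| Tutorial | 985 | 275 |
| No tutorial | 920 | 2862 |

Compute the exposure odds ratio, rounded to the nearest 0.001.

Cells: a = 985, b = 275, c = 920, d = 2862.
OR = (a·d)/(b·c) = (985 × 2862) / (275 × 920) = 2819070 / 253000 = 11.14257
The odds of 7-day retention are about 11.14 times as high in the tutorial group.

11.143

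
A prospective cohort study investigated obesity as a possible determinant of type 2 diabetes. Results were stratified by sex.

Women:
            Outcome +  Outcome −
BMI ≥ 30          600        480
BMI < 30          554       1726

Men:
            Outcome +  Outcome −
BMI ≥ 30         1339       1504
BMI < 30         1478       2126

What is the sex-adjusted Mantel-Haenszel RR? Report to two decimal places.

RR_MH = Σ(aᵢ·n₀ᵢ/nᵢ) / Σ(cᵢ·n₁ᵢ/nᵢ), with n₁ᵢ = aᵢ+bᵢ (exposed), n₀ᵢ = cᵢ+dᵢ (unexposed), nᵢ = n₁ᵢ+n₀ᵢ.
Stratum 1 (Women): n₁ = 1080, n₀ = 2280, n = 3360; a·n₀/n = 600·2280/3360 = 407.1429; c·n₁/n = 554·1080/3360 = 178.0714
Stratum 2 (Men): n₁ = 2843, n₀ = 3604, n = 6447; a·n₀/n = 1339·3604/6447 = 748.5274; c·n₁/n = 1478·2843/6447 = 651.7689
RR_MH = (407.1429 + 748.5274) / (178.0714 + 651.7689) = 1155.6702 / 829.8403 = 1.39264

1.39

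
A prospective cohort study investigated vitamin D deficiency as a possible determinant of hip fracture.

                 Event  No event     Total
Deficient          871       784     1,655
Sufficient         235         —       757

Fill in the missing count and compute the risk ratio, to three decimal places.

The missing cell is in the unexposed row: 757 − 235 = 522.
So a = 871, b = 784, c = 235, d = 522.
RR = [a/(a+b)] / [c/(c+d)] = (871/1655) / (235/757) = 0.52628/0.31044 = 1.69531

1.695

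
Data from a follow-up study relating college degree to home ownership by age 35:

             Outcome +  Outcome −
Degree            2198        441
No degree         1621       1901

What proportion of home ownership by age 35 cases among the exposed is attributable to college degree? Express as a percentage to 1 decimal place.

44.7

Cells: a = 2198, b = 441, c = 1621, d = 1901.
Risk in exposed = 2198/2639 = 0.83289; risk in unexposed = 1621/3522 = 0.46025.
RR = 0.83289/0.46025 = 1.80965
AR% = (RR − 1)/RR × 100 = (1.80965 − 1)/1.80965 × 100 = 44.7407%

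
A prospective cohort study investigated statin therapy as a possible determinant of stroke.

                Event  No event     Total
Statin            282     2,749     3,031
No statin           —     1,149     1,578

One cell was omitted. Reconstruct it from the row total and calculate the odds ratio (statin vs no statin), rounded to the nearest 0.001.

0.275

The missing cell is in the unexposed row: 1578 − 1149 = 429.
So a = 282, b = 2749, c = 429, d = 1149.
OR = (a·d)/(b·c) = (282 × 1149) / (2749 × 429) = 324018 / 1179321 = 0.27475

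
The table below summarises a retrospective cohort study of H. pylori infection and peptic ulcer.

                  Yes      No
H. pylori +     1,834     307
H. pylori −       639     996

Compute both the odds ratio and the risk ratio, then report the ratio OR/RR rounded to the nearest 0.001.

4.248

Cells: a = 1834, b = 307, c = 639, d = 996.
OR = (1834·996)/(307·639) = 1826664/196173 = 9.31150
Risk in exposed = 1834/2141 = 0.85661; risk in unexposed = 639/1635 = 0.39083; RR = 2.19179
OR/RR = 9.31150 / 2.19179 = 4.24835
The outcome is not rare, so the OR lies further from 1 than the RR.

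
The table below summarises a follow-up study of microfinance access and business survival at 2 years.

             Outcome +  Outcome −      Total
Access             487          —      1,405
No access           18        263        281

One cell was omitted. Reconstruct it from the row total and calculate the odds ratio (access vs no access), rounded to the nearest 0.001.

The missing cell is in the exposed row: 1405 − 487 = 918.
So a = 487, b = 918, c = 18, d = 263.
OR = (a·d)/(b·c) = (487 × 263) / (918 × 18) = 128081 / 16524 = 7.75121

7.751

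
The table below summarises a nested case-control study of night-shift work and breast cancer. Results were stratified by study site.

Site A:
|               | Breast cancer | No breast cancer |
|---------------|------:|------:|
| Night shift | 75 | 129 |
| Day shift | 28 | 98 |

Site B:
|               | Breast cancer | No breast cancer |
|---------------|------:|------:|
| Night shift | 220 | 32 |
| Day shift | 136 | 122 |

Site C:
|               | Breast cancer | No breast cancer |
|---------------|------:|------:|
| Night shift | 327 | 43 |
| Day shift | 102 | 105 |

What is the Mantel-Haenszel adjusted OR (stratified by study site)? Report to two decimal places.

4.96

OR_MH = Σ(aᵢdᵢ/nᵢ) / Σ(bᵢcᵢ/nᵢ), where nᵢ is the stratum total.
Stratum 1 (Site A): n = 330; a·d/n = 75·98/330 = 22.2727; b·c/n = 129·28/330 = 10.9455
Stratum 2 (Site B): n = 510; a·d/n = 220·122/510 = 52.6275; b·c/n = 32·136/510 = 8.5333
Stratum 3 (Site C): n = 577; a·d/n = 327·105/577 = 59.5061; b·c/n = 43·102/577 = 7.6014
OR_MH = (22.2727 + 52.6275 + 59.5061) / (10.9455 + 8.5333 + 7.6014) = 134.4062 / 27.0802 = 4.96327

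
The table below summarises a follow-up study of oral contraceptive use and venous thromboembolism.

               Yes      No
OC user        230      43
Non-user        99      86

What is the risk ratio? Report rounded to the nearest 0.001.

1.574

Cells: a = 230, b = 43, c = 99, d = 86.
Risk in exposed = 230/273 = 0.84249; risk in unexposed = 99/185 = 0.53514.
RR = 0.84249 / 0.53514 = 1.57435
The risk among the exposed is 1.57 times that among the unexposed.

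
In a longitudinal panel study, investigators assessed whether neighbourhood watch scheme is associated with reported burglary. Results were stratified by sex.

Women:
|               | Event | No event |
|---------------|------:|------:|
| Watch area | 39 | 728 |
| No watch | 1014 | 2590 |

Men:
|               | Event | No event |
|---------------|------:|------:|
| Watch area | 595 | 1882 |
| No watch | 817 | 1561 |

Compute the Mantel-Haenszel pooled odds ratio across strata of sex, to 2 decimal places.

OR_MH = Σ(aᵢdᵢ/nᵢ) / Σ(bᵢcᵢ/nᵢ), where nᵢ is the stratum total.
Stratum 1 (Women): n = 4371; a·d/n = 39·2590/4371 = 23.1091; b·c/n = 728·1014/4371 = 168.8840
Stratum 2 (Men): n = 4855; a·d/n = 595·1561/4855 = 191.3069; b·c/n = 1882·817/4855 = 316.7032
OR_MH = (23.1091 + 191.3069) / (168.8840 + 316.7032) = 214.4160 / 485.5872 = 0.44156

0.44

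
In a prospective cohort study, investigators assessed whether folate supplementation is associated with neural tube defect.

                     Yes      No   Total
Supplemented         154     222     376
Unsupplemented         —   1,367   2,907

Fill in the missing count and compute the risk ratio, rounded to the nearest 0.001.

0.773

The missing cell is in the unexposed row: 2907 − 1367 = 1540.
So a = 154, b = 222, c = 1540, d = 1367.
RR = [a/(a+b)] / [c/(c+d)] = (154/376) / (1540/2907) = 0.40957/0.52976 = 0.77314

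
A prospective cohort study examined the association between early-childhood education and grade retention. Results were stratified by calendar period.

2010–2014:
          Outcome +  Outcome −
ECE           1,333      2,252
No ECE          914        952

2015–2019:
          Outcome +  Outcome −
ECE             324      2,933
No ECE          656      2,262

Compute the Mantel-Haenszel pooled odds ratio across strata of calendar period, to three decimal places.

OR_MH = Σ(aᵢdᵢ/nᵢ) / Σ(bᵢcᵢ/nᵢ), where nᵢ is the stratum total.
Stratum 1 (2010–2014): n = 5451; a·d/n = 1333·952/5451 = 232.8043; b·c/n = 2252·914/5451 = 377.6056
Stratum 2 (2015–2019): n = 6175; a·d/n = 324·2262/6175 = 118.6863; b·c/n = 2933·656/6175 = 311.5867
OR_MH = (232.8043 + 118.6863) / (377.6056 + 311.5867) = 351.4906 / 689.1923 = 0.51000

0.510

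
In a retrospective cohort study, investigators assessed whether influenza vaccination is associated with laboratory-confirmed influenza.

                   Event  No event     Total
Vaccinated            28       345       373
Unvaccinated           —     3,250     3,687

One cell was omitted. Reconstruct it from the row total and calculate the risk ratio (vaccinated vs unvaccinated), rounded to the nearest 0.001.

0.633

The missing cell is in the unexposed row: 3687 − 3250 = 437.
So a = 28, b = 345, c = 437, d = 3250.
RR = [a/(a+b)] / [c/(c+d)] = (28/373) / (437/3687) = 0.07507/0.11852 = 0.63335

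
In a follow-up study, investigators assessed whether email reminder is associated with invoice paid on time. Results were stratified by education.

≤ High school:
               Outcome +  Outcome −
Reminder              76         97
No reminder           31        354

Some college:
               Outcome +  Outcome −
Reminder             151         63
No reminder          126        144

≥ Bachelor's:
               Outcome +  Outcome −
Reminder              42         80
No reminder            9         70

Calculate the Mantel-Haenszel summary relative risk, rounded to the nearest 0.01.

2.16

RR_MH = Σ(aᵢ·n₀ᵢ/nᵢ) / Σ(cᵢ·n₁ᵢ/nᵢ), with n₁ᵢ = aᵢ+bᵢ (exposed), n₀ᵢ = cᵢ+dᵢ (unexposed), nᵢ = n₁ᵢ+n₀ᵢ.
Stratum 1 (≤ High school): n₁ = 173, n₀ = 385, n = 558; a·n₀/n = 76·385/558 = 52.4373; c·n₁/n = 31·173/558 = 9.6111
Stratum 2 (Some college): n₁ = 214, n₀ = 270, n = 484; a·n₀/n = 151·270/484 = 84.2355; c·n₁/n = 126·214/484 = 55.7107
Stratum 3 (≥ Bachelor's): n₁ = 122, n₀ = 79, n = 201; a·n₀/n = 42·79/201 = 16.5075; c·n₁/n = 9·122/201 = 5.4627
RR_MH = (52.4373 + 84.2355 + 16.5075) / (9.6111 + 55.7107 + 5.4627) = 153.1803 / 70.7845 = 2.16404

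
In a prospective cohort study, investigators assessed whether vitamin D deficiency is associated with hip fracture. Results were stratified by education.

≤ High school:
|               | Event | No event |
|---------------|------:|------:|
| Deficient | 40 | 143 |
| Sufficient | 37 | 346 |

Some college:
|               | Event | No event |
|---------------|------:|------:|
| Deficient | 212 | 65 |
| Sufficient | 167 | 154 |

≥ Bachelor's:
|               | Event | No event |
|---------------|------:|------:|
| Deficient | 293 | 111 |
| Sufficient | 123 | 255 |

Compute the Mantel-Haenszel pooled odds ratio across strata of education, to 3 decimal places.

3.883

OR_MH = Σ(aᵢdᵢ/nᵢ) / Σ(bᵢcᵢ/nᵢ), where nᵢ is the stratum total.
Stratum 1 (≤ High school): n = 566; a·d/n = 40·346/566 = 24.4523; b·c/n = 143·37/566 = 9.3481
Stratum 2 (Some college): n = 598; a·d/n = 212·154/598 = 54.5953; b·c/n = 65·167/598 = 18.1522
Stratum 3 (≥ Bachelor's): n = 782; a·d/n = 293·255/782 = 95.5435; b·c/n = 111·123/782 = 17.4591
OR_MH = (24.4523 + 54.5953 + 95.5435) / (9.3481 + 18.1522 + 17.4591) = 174.5911 / 44.9593 = 3.88331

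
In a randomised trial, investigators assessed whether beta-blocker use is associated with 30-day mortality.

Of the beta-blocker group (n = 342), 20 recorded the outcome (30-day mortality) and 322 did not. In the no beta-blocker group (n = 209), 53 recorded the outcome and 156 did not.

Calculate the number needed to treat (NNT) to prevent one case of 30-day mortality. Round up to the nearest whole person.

6

Risk in treated group = 20/342 = 0.05848; risk in control = 53/209 = 0.25359.
Absolute risk reduction = 0.25359 − 0.05848 = 0.19511
NNT = 1 / ARR = 1 / 0.19511 = 5.125 → round up → 6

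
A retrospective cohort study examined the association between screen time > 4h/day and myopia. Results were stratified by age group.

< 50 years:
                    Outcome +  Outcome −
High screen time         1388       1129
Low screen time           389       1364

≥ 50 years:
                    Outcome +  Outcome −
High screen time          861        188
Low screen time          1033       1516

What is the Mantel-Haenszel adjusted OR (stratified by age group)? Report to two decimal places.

5.14

OR_MH = Σ(aᵢdᵢ/nᵢ) / Σ(bᵢcᵢ/nᵢ), where nᵢ is the stratum total.
Stratum 1 (< 50 years): n = 4270; a·d/n = 1388·1364/4270 = 443.3799; b·c/n = 1129·389/4270 = 102.8527
Stratum 2 (≥ 50 years): n = 3598; a·d/n = 861·1516/3598 = 362.7782; b·c/n = 188·1033/3598 = 53.9755
OR_MH = (443.3799 + 362.7782) / (102.8527 + 53.9755) = 806.1581 / 156.8282 = 5.14039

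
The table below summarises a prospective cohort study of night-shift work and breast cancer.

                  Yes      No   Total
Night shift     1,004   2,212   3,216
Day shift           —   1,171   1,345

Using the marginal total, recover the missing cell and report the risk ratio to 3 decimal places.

2.413

The missing cell is in the unexposed row: 1345 − 1171 = 174.
So a = 1004, b = 2212, c = 174, d = 1171.
RR = [a/(a+b)] / [c/(c+d)] = (1004/3216) / (174/1345) = 0.31219/0.12937 = 2.41319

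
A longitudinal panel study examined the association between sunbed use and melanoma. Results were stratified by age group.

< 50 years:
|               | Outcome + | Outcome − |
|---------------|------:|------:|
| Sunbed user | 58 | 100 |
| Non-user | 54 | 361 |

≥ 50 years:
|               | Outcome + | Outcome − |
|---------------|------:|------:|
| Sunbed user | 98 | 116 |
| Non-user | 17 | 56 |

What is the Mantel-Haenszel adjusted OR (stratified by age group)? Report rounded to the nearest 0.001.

OR_MH = Σ(aᵢdᵢ/nᵢ) / Σ(bᵢcᵢ/nᵢ), where nᵢ is the stratum total.
Stratum 1 (< 50 years): n = 573; a·d/n = 58·361/573 = 36.5410; b·c/n = 100·54/573 = 9.4241
Stratum 2 (≥ 50 years): n = 287; a·d/n = 98·56/287 = 19.1220; b·c/n = 116·17/287 = 6.8711
OR_MH = (36.5410 + 19.1220) / (9.4241 + 6.8711) = 55.6630 / 16.2952 = 3.41592

3.416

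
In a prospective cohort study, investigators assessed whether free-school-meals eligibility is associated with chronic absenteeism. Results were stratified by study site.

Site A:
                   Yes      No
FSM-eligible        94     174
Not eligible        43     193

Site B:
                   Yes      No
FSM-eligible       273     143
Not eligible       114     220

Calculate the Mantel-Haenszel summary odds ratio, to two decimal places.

OR_MH = Σ(aᵢdᵢ/nᵢ) / Σ(bᵢcᵢ/nᵢ), where nᵢ is the stratum total.
Stratum 1 (Site A): n = 504; a·d/n = 94·193/504 = 35.9960; b·c/n = 174·43/504 = 14.8452
Stratum 2 (Site B): n = 750; a·d/n = 273·220/750 = 80.0800; b·c/n = 143·114/750 = 21.7360
OR_MH = (35.9960 + 80.0800) / (14.8452 + 21.7360) = 116.0760 / 36.5812 = 3.17310

3.17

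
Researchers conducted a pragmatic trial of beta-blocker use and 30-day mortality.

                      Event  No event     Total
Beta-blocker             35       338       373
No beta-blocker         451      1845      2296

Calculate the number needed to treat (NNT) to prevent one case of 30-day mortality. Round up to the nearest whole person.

Risk in treated group = 35/373 = 0.09383; risk in control = 451/2296 = 0.19643.
Absolute risk reduction = 0.19643 − 0.09383 = 0.10259
NNT = 1 / ARR = 1 / 0.10259 = 9.747 → round up → 10

10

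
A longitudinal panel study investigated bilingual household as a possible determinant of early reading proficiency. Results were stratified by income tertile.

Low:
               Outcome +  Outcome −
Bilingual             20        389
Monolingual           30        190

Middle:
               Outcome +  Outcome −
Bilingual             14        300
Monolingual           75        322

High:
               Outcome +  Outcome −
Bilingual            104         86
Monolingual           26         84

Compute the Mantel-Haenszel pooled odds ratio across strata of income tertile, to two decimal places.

0.72

OR_MH = Σ(aᵢdᵢ/nᵢ) / Σ(bᵢcᵢ/nᵢ), where nᵢ is the stratum total.
Stratum 1 (Low): n = 629; a·d/n = 20·190/629 = 6.0413; b·c/n = 389·30/629 = 18.5533
Stratum 2 (Middle): n = 711; a·d/n = 14·322/711 = 6.3404; b·c/n = 300·75/711 = 31.6456
Stratum 3 (High): n = 300; a·d/n = 104·84/300 = 29.1200; b·c/n = 86·26/300 = 7.4533
OR_MH = (6.0413 + 6.3404 + 29.1200) / (18.5533 + 31.6456 + 7.4533) = 41.5017 / 57.6522 = 0.71986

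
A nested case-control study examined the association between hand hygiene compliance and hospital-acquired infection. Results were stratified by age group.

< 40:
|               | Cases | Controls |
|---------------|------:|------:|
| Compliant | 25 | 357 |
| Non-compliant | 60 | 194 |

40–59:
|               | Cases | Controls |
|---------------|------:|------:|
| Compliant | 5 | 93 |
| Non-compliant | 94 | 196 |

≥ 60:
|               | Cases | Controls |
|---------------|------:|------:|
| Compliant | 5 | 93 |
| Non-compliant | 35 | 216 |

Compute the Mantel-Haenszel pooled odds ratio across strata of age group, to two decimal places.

OR_MH = Σ(aᵢdᵢ/nᵢ) / Σ(bᵢcᵢ/nᵢ), where nᵢ is the stratum total.
Stratum 1 (< 40): n = 636; a·d/n = 25·194/636 = 7.6258; b·c/n = 357·60/636 = 33.6792
Stratum 2 (40–59): n = 388; a·d/n = 5·196/388 = 2.5258; b·c/n = 93·94/388 = 22.5309
Stratum 3 (≥ 60): n = 349; a·d/n = 5·216/349 = 3.0946; b·c/n = 93·35/349 = 9.3266
OR_MH = (7.6258 + 2.5258 + 3.0946) / (33.6792 + 22.5309 + 9.3266) = 13.2461 / 65.5368 = 0.20212

0.20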